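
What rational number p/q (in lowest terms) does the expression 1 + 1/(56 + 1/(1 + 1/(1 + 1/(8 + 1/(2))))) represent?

2071/2035

a_0 = 1: 1/1
a_1 = 56: 57/56
a_2 = 1: 58/57
a_3 = 1: 115/113
a_4 = 8: 978/961
a_5 = 2: 2071/2035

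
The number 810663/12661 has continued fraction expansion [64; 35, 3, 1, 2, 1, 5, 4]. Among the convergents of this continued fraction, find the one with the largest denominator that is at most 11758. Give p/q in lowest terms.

List convergents until the denominator exceeds the bound:
a_0 = 64: 64/1  (≤ bound)
a_1 = 35: 2241/35  (≤ bound)
a_2 = 3: 6787/106  (≤ bound)
a_3 = 1: 9028/141  (≤ bound)
a_4 = 2: 24843/388  (≤ bound)
a_5 = 1: 33871/529  (≤ bound)
a_6 = 5: 194198/3033  (≤ bound)
a_7 = 4: 810663/12661  (> 11758, stop)

194198/3033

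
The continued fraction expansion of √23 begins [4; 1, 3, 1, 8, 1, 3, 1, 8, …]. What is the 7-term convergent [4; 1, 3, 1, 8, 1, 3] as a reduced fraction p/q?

Start with 3.
1 + 1/(3/1) = 1 + 1/3 = 4/3
8 + 1/(4/3) = 8 + 3/4 = 35/4
1 + 1/(35/4) = 1 + 4/35 = 39/35
3 + 1/(39/35) = 3 + 35/39 = 152/39
1 + 1/(152/39) = 1 + 39/152 = 191/152
4 + 1/(191/152) = 4 + 152/191 = 916/191

916/191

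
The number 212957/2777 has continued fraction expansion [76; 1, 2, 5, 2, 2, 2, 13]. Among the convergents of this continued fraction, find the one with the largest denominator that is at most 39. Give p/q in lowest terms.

List convergents until the denominator exceeds the bound:
a_0 = 76: 76/1  (≤ bound)
a_1 = 1: 77/1  (≤ bound)
a_2 = 2: 230/3  (≤ bound)
a_3 = 5: 1227/16  (≤ bound)
a_4 = 2: 2684/35  (≤ bound)
a_5 = 2: 6595/86  (> 39, stop)

2684/35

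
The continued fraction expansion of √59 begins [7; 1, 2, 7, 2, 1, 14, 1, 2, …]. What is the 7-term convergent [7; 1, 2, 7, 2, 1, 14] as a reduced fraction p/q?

7781/1013

Start with 14.
1 + 1/(14/1) = 1 + 1/14 = 15/14
2 + 1/(15/14) = 2 + 14/15 = 44/15
7 + 1/(44/15) = 7 + 15/44 = 323/44
2 + 1/(323/44) = 2 + 44/323 = 690/323
1 + 1/(690/323) = 1 + 323/690 = 1013/690
7 + 1/(1013/690) = 7 + 690/1013 = 7781/1013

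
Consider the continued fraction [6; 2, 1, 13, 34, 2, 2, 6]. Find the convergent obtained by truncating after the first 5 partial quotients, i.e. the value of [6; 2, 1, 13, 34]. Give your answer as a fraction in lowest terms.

8859/1397

a_0 = 6: 6/1
a_1 = 2: 13/2
a_2 = 1: 19/3
a_3 = 13: 260/41
a_4 = 34: 8859/1397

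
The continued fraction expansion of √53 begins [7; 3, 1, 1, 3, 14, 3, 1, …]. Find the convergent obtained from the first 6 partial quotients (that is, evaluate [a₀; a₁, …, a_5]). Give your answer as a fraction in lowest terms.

2599/357

Compute successive convergents:
a_0 = 7: 7/1
a_1 = 3: 22/3
a_2 = 1: 29/4
a_3 = 1: 51/7
a_4 = 3: 182/25
a_5 = 14: 2599/357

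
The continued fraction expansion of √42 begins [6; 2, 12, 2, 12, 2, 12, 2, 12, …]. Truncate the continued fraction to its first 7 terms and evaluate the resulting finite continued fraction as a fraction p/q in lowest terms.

Use the convergent recurrence hₖ = aₖ·hₖ₋₁ + hₖ₋₂ (and likewise for the denominators kₖ):
a_0 = 6: 6/1
a_1 = 2: 13/2
a_2 = 12: 162/25
a_3 = 2: 337/52
a_4 = 12: 4206/649
a_5 = 2: 8749/1350
a_6 = 12: 109194/16849

109194/16849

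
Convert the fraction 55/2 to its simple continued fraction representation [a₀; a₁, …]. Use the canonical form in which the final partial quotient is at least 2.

⌊55/2⌋ = 27, remainder 1
⌊2/1⌋ = 2, remainder 0

[27; 2]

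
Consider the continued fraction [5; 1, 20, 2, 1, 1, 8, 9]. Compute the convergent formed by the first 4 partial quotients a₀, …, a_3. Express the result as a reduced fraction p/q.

256/43

Start with 2.
20 + 1/(2/1) = 20 + 1/2 = 41/2
1 + 1/(41/2) = 1 + 2/41 = 43/41
5 + 1/(43/41) = 5 + 41/43 = 256/43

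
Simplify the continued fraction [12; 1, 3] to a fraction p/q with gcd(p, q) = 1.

Start with 3.
1 + 1/(3/1) = 1 + 1/3 = 4/3
12 + 1/(4/3) = 12 + 3/4 = 51/4

51/4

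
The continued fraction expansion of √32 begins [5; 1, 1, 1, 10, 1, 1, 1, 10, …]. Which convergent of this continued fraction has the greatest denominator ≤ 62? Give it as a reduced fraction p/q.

a_0 = 5: 5/1  (≤ bound)
a_1 = 1: 6/1  (≤ bound)
a_2 = 1: 11/2  (≤ bound)
a_3 = 1: 17/3  (≤ bound)
a_4 = 10: 181/32  (≤ bound)
a_5 = 1: 198/35  (≤ bound)
a_6 = 1: 379/67  (> 62, stop)

198/35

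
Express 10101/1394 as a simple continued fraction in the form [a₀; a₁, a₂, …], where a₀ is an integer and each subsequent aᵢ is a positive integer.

[7; 4, 15, 1, 1, 2, 4]

10101 = 7·1394 + 343, so a_0 = 7
1394 = 4·343 + 22, so a_1 = 4
343 = 15·22 + 13, so a_2 = 15
22 = 1·13 + 9, so a_3 = 1
13 = 1·9 + 4, so a_4 = 1
9 = 2·4 + 1, so a_5 = 2
4 = 4·1 + 0, so a_6 = 4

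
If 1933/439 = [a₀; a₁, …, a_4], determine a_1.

2

1933 ÷ 439 → quotient 4, remainder 177
439 ÷ 177 → quotient 2, remainder 85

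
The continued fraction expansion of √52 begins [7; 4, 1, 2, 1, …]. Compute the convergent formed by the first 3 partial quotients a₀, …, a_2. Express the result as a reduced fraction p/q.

36/5

Start with 1.
4 + 1/(1/1) = 4 + 1/1 = 5/1
7 + 1/(5/1) = 7 + 1/5 = 36/5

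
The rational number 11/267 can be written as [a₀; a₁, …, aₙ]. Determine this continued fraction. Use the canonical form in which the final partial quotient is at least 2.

Repeatedly divide and take the remainder:
11 ÷ 267 → quotient 0, remainder 11
267 ÷ 11 → quotient 24, remainder 3
11 ÷ 3 → quotient 3, remainder 2
3 ÷ 2 → quotient 1, remainder 1
2 ÷ 1 → quotient 2, remainder 0

[0; 24, 3, 1, 2]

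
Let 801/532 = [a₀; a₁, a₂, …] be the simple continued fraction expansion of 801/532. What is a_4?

Run the Euclidean algorithm, recording each quotient:
⌊801/532⌋ = 1, remainder 269
⌊532/269⌋ = 1, remainder 263
⌊269/263⌋ = 1, remainder 6
⌊263/6⌋ = 43, remainder 5
⌊6/5⌋ = 1, remainder 1

1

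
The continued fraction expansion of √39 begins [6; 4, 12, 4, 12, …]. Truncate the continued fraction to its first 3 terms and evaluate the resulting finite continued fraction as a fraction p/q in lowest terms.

306/49

Start with 12.
4 + 1/(12/1) = 4 + 1/12 = 49/12
6 + 1/(49/12) = 6 + 12/49 = 306/49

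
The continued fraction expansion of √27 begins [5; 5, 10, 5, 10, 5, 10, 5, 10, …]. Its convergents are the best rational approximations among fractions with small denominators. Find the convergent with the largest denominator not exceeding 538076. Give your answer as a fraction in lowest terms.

List convergents until the denominator exceeds the bound:
a_0 = 5: 5/1  (≤ bound)
a_1 = 5: 26/5  (≤ bound)
a_2 = 10: 265/51  (≤ bound)
a_3 = 5: 1351/260  (≤ bound)
a_4 = 10: 13775/2651  (≤ bound)
a_5 = 5: 70226/13515  (≤ bound)
a_6 = 10: 716035/137801  (≤ bound)
a_7 = 5: 3650401/702520  (> 538076, stop)

716035/137801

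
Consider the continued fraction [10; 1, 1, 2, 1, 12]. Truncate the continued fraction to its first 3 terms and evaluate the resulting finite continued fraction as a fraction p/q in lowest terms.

21/2

a_0 = 10: 10/1
a_1 = 1: 11/1
a_2 = 1: 21/2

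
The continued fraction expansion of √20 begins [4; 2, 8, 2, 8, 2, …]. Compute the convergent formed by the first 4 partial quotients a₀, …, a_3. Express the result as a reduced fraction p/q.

a_0 = 4: 4/1
a_1 = 2: 9/2
a_2 = 8: 76/17
a_3 = 2: 161/36

161/36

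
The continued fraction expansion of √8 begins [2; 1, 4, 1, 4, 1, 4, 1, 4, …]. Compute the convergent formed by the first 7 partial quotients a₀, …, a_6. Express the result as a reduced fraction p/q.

478/169

Compute successive convergents:
a_0 = 2: 2/1
a_1 = 1: 3/1
a_2 = 4: 14/5
a_3 = 1: 17/6
a_4 = 4: 82/29
a_5 = 1: 99/35
a_6 = 4: 478/169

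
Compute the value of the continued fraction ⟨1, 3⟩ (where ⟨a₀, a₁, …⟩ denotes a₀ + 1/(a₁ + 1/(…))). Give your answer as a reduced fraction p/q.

Start with 3.
1 + 1/(3/1) = 1 + 1/3 = 4/3

4/3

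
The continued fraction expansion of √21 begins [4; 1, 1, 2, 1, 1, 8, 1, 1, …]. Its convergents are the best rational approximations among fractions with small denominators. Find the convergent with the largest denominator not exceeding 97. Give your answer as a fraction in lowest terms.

55/12

a_0 = 4: 4/1  (≤ bound)
a_1 = 1: 5/1  (≤ bound)
a_2 = 1: 9/2  (≤ bound)
a_3 = 2: 23/5  (≤ bound)
a_4 = 1: 32/7  (≤ bound)
a_5 = 1: 55/12  (≤ bound)
a_6 = 8: 472/103  (> 97, stop)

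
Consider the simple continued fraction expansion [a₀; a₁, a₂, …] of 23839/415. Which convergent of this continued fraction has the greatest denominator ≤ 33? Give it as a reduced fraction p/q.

517/9

a_0 = 57: 57/1  (≤ bound)
a_1 = 2: 115/2  (≤ bound)
a_2 = 3: 402/7  (≤ bound)
a_3 = 1: 517/9  (≤ bound)
a_4 = 10: 5572/97  (> 33, stop)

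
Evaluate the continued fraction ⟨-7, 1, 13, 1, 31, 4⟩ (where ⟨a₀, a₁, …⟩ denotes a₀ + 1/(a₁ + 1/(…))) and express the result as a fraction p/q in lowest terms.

Starting at the tail and folding back:
Start with 4.
31 + 1/(4/1) = 31 + 1/4 = 125/4
1 + 1/(125/4) = 1 + 4/125 = 129/125
13 + 1/(129/125) = 13 + 125/129 = 1802/129
1 + 1/(1802/129) = 1 + 129/1802 = 1931/1802
-7 + 1/(1931/1802) = -7 + 1802/1931 = -11715/1931

-11715/1931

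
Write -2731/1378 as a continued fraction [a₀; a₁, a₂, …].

[-2; 55, 8, 3]

Repeatedly divide and take the remainder:
-2731 = -2·1378 + 25, so a_0 = -2
1378 = 55·25 + 3, so a_1 = 55
25 = 8·3 + 1, so a_2 = 8
3 = 3·1 + 0, so a_3 = 3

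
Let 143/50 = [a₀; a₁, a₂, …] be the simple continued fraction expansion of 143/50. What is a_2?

6

143 ÷ 50 → quotient 2, remainder 43
50 ÷ 43 → quotient 1, remainder 7
43 ÷ 7 → quotient 6, remainder 1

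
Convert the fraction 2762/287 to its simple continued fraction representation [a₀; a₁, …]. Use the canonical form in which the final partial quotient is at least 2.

⌊2762/287⌋ = 9, remainder 179
⌊287/179⌋ = 1, remainder 108
⌊179/108⌋ = 1, remainder 71
⌊108/71⌋ = 1, remainder 37
⌊71/37⌋ = 1, remainder 34
⌊37/34⌋ = 1, remainder 3
⌊34/3⌋ = 11, remainder 1
⌊3/1⌋ = 3, remainder 0

[9; 1, 1, 1, 1, 1, 11, 3]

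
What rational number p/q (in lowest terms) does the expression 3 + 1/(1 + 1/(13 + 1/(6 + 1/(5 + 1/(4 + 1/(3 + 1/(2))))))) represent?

54088/13765

Build up convergents one term at a time:
a_0 = 3: 3/1
a_1 = 1: 4/1
a_2 = 13: 55/14
a_3 = 6: 334/85
a_4 = 5: 1725/439
a_5 = 4: 7234/1841
a_6 = 3: 23427/5962
a_7 = 2: 54088/13765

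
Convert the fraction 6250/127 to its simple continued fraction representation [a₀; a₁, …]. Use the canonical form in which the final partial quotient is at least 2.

⌊6250/127⌋ = 49, remainder 27
⌊127/27⌋ = 4, remainder 19
⌊27/19⌋ = 1, remainder 8
⌊19/8⌋ = 2, remainder 3
⌊8/3⌋ = 2, remainder 2
⌊3/2⌋ = 1, remainder 1
⌊2/1⌋ = 2, remainder 0

[49; 4, 1, 2, 2, 1, 2]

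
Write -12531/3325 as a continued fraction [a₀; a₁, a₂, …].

Repeatedly divide and take the remainder:
-12531 ÷ 3325 → quotient -4, remainder 769
3325 ÷ 769 → quotient 4, remainder 249
769 ÷ 249 → quotient 3, remainder 22
249 ÷ 22 → quotient 11, remainder 7
22 ÷ 7 → quotient 3, remainder 1
7 ÷ 1 → quotient 7, remainder 0

[-4; 4, 3, 11, 3, 7]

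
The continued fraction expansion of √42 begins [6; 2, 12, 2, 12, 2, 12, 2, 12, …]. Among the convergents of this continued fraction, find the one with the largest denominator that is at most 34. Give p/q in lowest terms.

162/25

a_0 = 6: 6/1  (≤ bound)
a_1 = 2: 13/2  (≤ bound)
a_2 = 12: 162/25  (≤ bound)
a_3 = 2: 337/52  (> 34, stop)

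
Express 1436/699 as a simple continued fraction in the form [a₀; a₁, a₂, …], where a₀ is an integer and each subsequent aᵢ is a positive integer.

1436 ÷ 699 → quotient 2, remainder 38
699 ÷ 38 → quotient 18, remainder 15
38 ÷ 15 → quotient 2, remainder 8
15 ÷ 8 → quotient 1, remainder 7
8 ÷ 7 → quotient 1, remainder 1
7 ÷ 1 → quotient 7, remainder 0

[2; 18, 2, 1, 1, 7]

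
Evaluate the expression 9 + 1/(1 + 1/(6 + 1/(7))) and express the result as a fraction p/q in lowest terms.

493/50

a_0 = 9: 9/1
a_1 = 1: 10/1
a_2 = 6: 69/7
a_3 = 7: 493/50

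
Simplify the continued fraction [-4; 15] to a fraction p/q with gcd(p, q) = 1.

-59/15

Start with 15.
-4 + 1/(15/1) = -4 + 1/15 = -59/15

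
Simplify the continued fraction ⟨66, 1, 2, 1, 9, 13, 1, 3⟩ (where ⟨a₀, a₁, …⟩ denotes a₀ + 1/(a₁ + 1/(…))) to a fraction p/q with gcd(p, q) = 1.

Start with 3.
1 + 1/(3/1) = 1 + 1/3 = 4/3
13 + 1/(4/3) = 13 + 3/4 = 55/4
9 + 1/(55/4) = 9 + 4/55 = 499/55
1 + 1/(499/55) = 1 + 55/499 = 554/499
2 + 1/(554/499) = 2 + 499/554 = 1607/554
1 + 1/(1607/554) = 1 + 554/1607 = 2161/1607
66 + 1/(2161/1607) = 66 + 1607/2161 = 144233/2161

144233/2161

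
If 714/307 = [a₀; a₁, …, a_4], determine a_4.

Apply division with remainder until the remainder is 0:
714 = 2·307 + 100, so a_0 = 2
307 = 3·100 + 7, so a_1 = 3
100 = 14·7 + 2, so a_2 = 14
7 = 3·2 + 1, so a_3 = 3
2 = 2·1 + 0, so a_4 = 2

2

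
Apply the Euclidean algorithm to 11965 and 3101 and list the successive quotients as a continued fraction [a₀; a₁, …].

[3; 1, 6, 15, 1, 2, 9]

Repeatedly divide and take the remainder:
11965 ÷ 3101 → quotient 3, remainder 2662
3101 ÷ 2662 → quotient 1, remainder 439
2662 ÷ 439 → quotient 6, remainder 28
439 ÷ 28 → quotient 15, remainder 19
28 ÷ 19 → quotient 1, remainder 9
19 ÷ 9 → quotient 2, remainder 1
9 ÷ 1 → quotient 9, remainder 0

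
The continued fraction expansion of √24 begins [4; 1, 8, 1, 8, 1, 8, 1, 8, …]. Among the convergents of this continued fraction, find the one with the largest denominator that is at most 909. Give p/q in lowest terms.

a_0 = 4: 4/1  (≤ bound)
a_1 = 1: 5/1  (≤ bound)
a_2 = 8: 44/9  (≤ bound)
a_3 = 1: 49/10  (≤ bound)
a_4 = 8: 436/89  (≤ bound)
a_5 = 1: 485/99  (≤ bound)
a_6 = 8: 4316/881  (≤ bound)
a_7 = 1: 4801/980  (> 909, stop)

4316/881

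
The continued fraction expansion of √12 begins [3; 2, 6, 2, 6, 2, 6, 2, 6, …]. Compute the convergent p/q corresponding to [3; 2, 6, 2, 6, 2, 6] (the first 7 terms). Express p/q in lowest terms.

8733/2521

Work from the innermost term outward:
Start with 6.
2 + 1/(6/1) = 2 + 1/6 = 13/6
6 + 1/(13/6) = 6 + 6/13 = 84/13
2 + 1/(84/13) = 2 + 13/84 = 181/84
6 + 1/(181/84) = 6 + 84/181 = 1170/181
2 + 1/(1170/181) = 2 + 181/1170 = 2521/1170
3 + 1/(2521/1170) = 3 + 1170/2521 = 8733/2521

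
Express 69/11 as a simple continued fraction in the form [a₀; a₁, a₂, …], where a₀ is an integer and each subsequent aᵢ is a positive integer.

[6; 3, 1, 2]

69 = 6·11 + 3, so a_0 = 6
11 = 3·3 + 2, so a_1 = 3
3 = 1·2 + 1, so a_2 = 1
2 = 2·1 + 0, so a_3 = 2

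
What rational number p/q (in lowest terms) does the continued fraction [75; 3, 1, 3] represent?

Work from the innermost term outward:
Start with 3.
1 + 1/(3/1) = 1 + 1/3 = 4/3
3 + 1/(4/3) = 3 + 3/4 = 15/4
75 + 1/(15/4) = 75 + 4/15 = 1129/15

1129/15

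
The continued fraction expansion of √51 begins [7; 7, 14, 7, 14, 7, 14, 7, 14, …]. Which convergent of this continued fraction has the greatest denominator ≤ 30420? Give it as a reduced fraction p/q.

70693/9899

List convergents until the denominator exceeds the bound:
a_0 = 7: 7/1  (≤ bound)
a_1 = 7: 50/7  (≤ bound)
a_2 = 14: 707/99  (≤ bound)
a_3 = 7: 4999/700  (≤ bound)
a_4 = 14: 70693/9899  (≤ bound)
a_5 = 7: 499850/69993  (> 30420, stop)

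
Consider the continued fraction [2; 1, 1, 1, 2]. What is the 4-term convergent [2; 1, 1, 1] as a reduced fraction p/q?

8/3

Collapse the nested fraction from the inside out:
Start with 1.
1 + 1/(1/1) = 1 + 1/1 = 2/1
1 + 1/(2/1) = 1 + 1/2 = 3/2
2 + 1/(3/2) = 2 + 2/3 = 8/3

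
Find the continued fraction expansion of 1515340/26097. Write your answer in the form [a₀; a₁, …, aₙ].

[58; 15, 4, 2, 3, 55]

Run the Euclidean algorithm, recording each quotient:
⌊1515340/26097⌋ = 58, remainder 1714
⌊26097/1714⌋ = 15, remainder 387
⌊1714/387⌋ = 4, remainder 166
⌊387/166⌋ = 2, remainder 55
⌊166/55⌋ = 3, remainder 1
⌊55/1⌋ = 55, remainder 0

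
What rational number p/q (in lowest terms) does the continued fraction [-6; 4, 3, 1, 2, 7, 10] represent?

Start with 10.
7 + 1/(10/1) = 7 + 1/10 = 71/10
2 + 1/(71/10) = 2 + 10/71 = 152/71
1 + 1/(152/71) = 1 + 71/152 = 223/152
3 + 1/(223/152) = 3 + 152/223 = 821/223
4 + 1/(821/223) = 4 + 223/821 = 3507/821
-6 + 1/(3507/821) = -6 + 821/3507 = -20221/3507

-20221/3507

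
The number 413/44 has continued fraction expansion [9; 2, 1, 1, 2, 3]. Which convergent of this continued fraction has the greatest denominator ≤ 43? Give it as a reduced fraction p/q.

a_0 = 9: 9/1  (≤ bound)
a_1 = 2: 19/2  (≤ bound)
a_2 = 1: 28/3  (≤ bound)
a_3 = 1: 47/5  (≤ bound)
a_4 = 2: 122/13  (≤ bound)
a_5 = 3: 413/44  (> 43, stop)

122/13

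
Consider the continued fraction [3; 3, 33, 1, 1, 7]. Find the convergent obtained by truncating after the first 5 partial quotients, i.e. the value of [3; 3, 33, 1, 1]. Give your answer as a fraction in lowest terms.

Start with 1.
1 + 1/(1/1) = 1 + 1/1 = 2/1
33 + 1/(2/1) = 33 + 1/2 = 67/2
3 + 1/(67/2) = 3 + 2/67 = 203/67
3 + 1/(203/67) = 3 + 67/203 = 676/203

676/203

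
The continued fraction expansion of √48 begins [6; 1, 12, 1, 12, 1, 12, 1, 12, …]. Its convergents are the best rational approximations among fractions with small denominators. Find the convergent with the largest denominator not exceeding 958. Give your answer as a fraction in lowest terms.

1351/195

List convergents until the denominator exceeds the bound:
a_0 = 6: 6/1  (≤ bound)
a_1 = 1: 7/1  (≤ bound)
a_2 = 12: 90/13  (≤ bound)
a_3 = 1: 97/14  (≤ bound)
a_4 = 12: 1254/181  (≤ bound)
a_5 = 1: 1351/195  (≤ bound)
a_6 = 12: 17466/2521  (> 958, stop)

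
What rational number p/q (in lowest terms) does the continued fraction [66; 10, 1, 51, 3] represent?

Use the convergent recurrence hₖ = aₖ·hₖ₋₁ + hₖ₋₂ (and likewise for the denominators kₖ):
a_0 = 66: 66/1
a_1 = 10: 661/10
a_2 = 1: 727/11
a_3 = 51: 37738/571
a_4 = 3: 113941/1724

113941/1724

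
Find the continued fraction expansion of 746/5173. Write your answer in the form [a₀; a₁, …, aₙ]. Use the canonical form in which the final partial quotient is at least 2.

[0; 6, 1, 14, 4, 2, 5]

746 ÷ 5173 → quotient 0, remainder 746
5173 ÷ 746 → quotient 6, remainder 697
746 ÷ 697 → quotient 1, remainder 49
697 ÷ 49 → quotient 14, remainder 11
49 ÷ 11 → quotient 4, remainder 5
11 ÷ 5 → quotient 2, remainder 1
5 ÷ 1 → quotient 5, remainder 0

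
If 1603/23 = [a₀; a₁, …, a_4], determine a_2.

2

Repeatedly divide and take the remainder:
1603 = 69·23 + 16, so a_0 = 69
23 = 1·16 + 7, so a_1 = 1
16 = 2·7 + 2, so a_2 = 2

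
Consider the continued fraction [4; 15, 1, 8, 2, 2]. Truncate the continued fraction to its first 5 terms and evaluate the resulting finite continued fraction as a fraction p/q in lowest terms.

1227/302

Build up convergents one term at a time:
a_0 = 4: 4/1
a_1 = 15: 61/15
a_2 = 1: 65/16
a_3 = 8: 581/143
a_4 = 2: 1227/302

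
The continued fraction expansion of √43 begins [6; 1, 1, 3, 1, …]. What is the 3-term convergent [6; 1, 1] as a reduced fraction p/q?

13/2

a_0 = 6: 6/1
a_1 = 1: 7/1
a_2 = 1: 13/2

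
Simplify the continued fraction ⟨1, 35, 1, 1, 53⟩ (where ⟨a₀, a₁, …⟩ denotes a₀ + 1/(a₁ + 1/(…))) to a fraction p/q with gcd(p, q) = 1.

a_0 = 1: 1/1
a_1 = 35: 36/35
a_2 = 1: 37/36
a_3 = 1: 73/71
a_4 = 53: 3906/3799

3906/3799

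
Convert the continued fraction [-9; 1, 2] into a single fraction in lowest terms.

-25/3

Start with 2.
1 + 1/(2/1) = 1 + 1/2 = 3/2
-9 + 1/(3/2) = -9 + 2/3 = -25/3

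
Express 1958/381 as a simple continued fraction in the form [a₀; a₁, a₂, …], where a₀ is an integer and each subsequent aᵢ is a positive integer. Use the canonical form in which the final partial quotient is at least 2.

Apply division with remainder until the remainder is 0:
1958 ÷ 381 → quotient 5, remainder 53
381 ÷ 53 → quotient 7, remainder 10
53 ÷ 10 → quotient 5, remainder 3
10 ÷ 3 → quotient 3, remainder 1
3 ÷ 1 → quotient 3, remainder 0

[5; 7, 5, 3, 3]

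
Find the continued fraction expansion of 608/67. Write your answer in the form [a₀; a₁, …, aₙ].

[9; 13, 2, 2]

⌊608/67⌋ = 9, remainder 5
⌊67/5⌋ = 13, remainder 2
⌊5/2⌋ = 2, remainder 1
⌊2/1⌋ = 2, remainder 0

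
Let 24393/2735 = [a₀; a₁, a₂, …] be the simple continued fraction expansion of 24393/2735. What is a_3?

Repeatedly divide and take the remainder:
24393 = 8·2735 + 2513, so a_0 = 8
2735 = 1·2513 + 222, so a_1 = 1
2513 = 11·222 + 71, so a_2 = 11
222 = 3·71 + 9, so a_3 = 3

3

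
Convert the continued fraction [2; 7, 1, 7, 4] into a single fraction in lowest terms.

Start with 4.
7 + 1/(4/1) = 7 + 1/4 = 29/4
1 + 1/(29/4) = 1 + 4/29 = 33/29
7 + 1/(33/29) = 7 + 29/33 = 260/33
2 + 1/(260/33) = 2 + 33/260 = 553/260

553/260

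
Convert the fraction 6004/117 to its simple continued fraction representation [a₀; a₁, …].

Apply division with remainder until the remainder is 0:
⌊6004/117⌋ = 51, remainder 37
⌊117/37⌋ = 3, remainder 6
⌊37/6⌋ = 6, remainder 1
⌊6/1⌋ = 6, remainder 0

[51; 3, 6, 6]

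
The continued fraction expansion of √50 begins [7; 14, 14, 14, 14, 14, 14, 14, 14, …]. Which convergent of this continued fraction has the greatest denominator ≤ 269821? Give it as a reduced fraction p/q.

275807/39005

a_0 = 7: 7/1  (≤ bound)
a_1 = 14: 99/14  (≤ bound)
a_2 = 14: 1393/197  (≤ bound)
a_3 = 14: 19601/2772  (≤ bound)
a_4 = 14: 275807/39005  (≤ bound)
a_5 = 14: 3880899/548842  (> 269821, stop)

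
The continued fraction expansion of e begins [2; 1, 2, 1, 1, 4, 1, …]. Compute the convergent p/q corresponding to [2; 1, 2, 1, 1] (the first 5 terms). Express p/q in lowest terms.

a_0 = 2: 2/1
a_1 = 1: 3/1
a_2 = 2: 8/3
a_3 = 1: 11/4
a_4 = 1: 19/7

19/7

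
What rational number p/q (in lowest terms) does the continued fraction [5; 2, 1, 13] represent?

219/41

Build up convergents one term at a time:
a_0 = 5: 5/1
a_1 = 2: 11/2
a_2 = 1: 16/3
a_3 = 13: 219/41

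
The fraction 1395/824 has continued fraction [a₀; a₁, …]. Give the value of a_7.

1395 = 1·824 + 571, so a_0 = 1
824 = 1·571 + 253, so a_1 = 1
571 = 2·253 + 65, so a_2 = 2
253 = 3·65 + 58, so a_3 = 3
65 = 1·58 + 7, so a_4 = 1
58 = 8·7 + 2, so a_5 = 8
7 = 3·2 + 1, so a_6 = 3
2 = 2·1 + 0, so a_7 = 2

2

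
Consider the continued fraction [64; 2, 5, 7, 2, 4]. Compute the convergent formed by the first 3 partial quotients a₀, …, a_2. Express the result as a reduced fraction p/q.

709/11

Starting at the tail and folding back:
Start with 5.
2 + 1/(5/1) = 2 + 1/5 = 11/5
64 + 1/(11/5) = 64 + 5/11 = 709/11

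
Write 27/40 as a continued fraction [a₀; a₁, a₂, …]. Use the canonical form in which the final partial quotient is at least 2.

Run the Euclidean algorithm, recording each quotient:
⌊27/40⌋ = 0, remainder 27
⌊40/27⌋ = 1, remainder 13
⌊27/13⌋ = 2, remainder 1
⌊13/1⌋ = 13, remainder 0

[0; 1, 2, 13]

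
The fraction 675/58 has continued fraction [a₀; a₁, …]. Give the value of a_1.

1

⌊675/58⌋ = 11, remainder 37
⌊58/37⌋ = 1, remainder 21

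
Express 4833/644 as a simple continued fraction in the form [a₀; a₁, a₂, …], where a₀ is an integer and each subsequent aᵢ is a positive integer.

Run the Euclidean algorithm, recording each quotient:
4833 ÷ 644 → quotient 7, remainder 325
644 ÷ 325 → quotient 1, remainder 319
325 ÷ 319 → quotient 1, remainder 6
319 ÷ 6 → quotient 53, remainder 1
6 ÷ 1 → quotient 6, remainder 0

[7; 1, 1, 53, 6]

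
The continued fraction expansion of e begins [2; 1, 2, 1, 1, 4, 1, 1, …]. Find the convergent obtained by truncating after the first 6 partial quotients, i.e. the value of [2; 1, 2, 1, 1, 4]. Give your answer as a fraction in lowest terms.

87/32

Compute successive convergents:
a_0 = 2: 2/1
a_1 = 1: 3/1
a_2 = 2: 8/3
a_3 = 1: 11/4
a_4 = 1: 19/7
a_5 = 4: 87/32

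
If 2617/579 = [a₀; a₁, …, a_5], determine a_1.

1

Repeatedly divide and take the remainder:
⌊2617/579⌋ = 4, remainder 301
⌊579/301⌋ = 1, remainder 278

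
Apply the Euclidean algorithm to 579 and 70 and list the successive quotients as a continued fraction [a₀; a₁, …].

579 ÷ 70 → quotient 8, remainder 19
70 ÷ 19 → quotient 3, remainder 13
19 ÷ 13 → quotient 1, remainder 6
13 ÷ 6 → quotient 2, remainder 1
6 ÷ 1 → quotient 6, remainder 0

[8; 3, 1, 2, 6]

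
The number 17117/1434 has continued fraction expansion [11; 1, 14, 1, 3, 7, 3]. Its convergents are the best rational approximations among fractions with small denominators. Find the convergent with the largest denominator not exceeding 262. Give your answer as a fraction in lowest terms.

752/63

a_0 = 11: 11/1  (≤ bound)
a_1 = 1: 12/1  (≤ bound)
a_2 = 14: 179/15  (≤ bound)
a_3 = 1: 191/16  (≤ bound)
a_4 = 3: 752/63  (≤ bound)
a_5 = 7: 5455/457  (> 262, stop)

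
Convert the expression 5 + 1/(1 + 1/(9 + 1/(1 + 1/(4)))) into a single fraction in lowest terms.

319/54

a_0 = 5: 5/1
a_1 = 1: 6/1
a_2 = 9: 59/10
a_3 = 1: 65/11
a_4 = 4: 319/54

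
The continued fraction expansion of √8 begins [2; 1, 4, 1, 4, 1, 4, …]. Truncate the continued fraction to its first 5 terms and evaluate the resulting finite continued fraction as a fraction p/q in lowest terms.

a_0 = 2: 2/1
a_1 = 1: 3/1
a_2 = 4: 14/5
a_3 = 1: 17/6
a_4 = 4: 82/29

82/29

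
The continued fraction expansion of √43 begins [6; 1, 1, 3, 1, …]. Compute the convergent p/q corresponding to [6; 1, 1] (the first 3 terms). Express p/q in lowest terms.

a_0 = 6: 6/1
a_1 = 1: 7/1
a_2 = 1: 13/2

13/2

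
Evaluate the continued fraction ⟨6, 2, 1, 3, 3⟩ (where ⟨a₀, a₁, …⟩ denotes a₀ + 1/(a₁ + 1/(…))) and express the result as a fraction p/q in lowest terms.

229/36

Starting at the tail and folding back:
Start with 3.
3 + 1/(3/1) = 3 + 1/3 = 10/3
1 + 1/(10/3) = 1 + 3/10 = 13/10
2 + 1/(13/10) = 2 + 10/13 = 36/13
6 + 1/(36/13) = 6 + 13/36 = 229/36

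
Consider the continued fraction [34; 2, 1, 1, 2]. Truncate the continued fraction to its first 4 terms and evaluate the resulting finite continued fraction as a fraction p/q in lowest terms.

172/5

Build up convergents one term at a time:
a_0 = 34: 34/1
a_1 = 2: 69/2
a_2 = 1: 103/3
a_3 = 1: 172/5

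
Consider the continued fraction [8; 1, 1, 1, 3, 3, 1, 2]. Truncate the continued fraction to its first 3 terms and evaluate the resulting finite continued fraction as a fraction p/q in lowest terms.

17/2

a_0 = 8: 8/1
a_1 = 1: 9/1
a_2 = 1: 17/2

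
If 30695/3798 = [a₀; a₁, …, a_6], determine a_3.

⌊30695/3798⌋ = 8, remainder 311
⌊3798/311⌋ = 12, remainder 66
⌊311/66⌋ = 4, remainder 47
⌊66/47⌋ = 1, remainder 19

1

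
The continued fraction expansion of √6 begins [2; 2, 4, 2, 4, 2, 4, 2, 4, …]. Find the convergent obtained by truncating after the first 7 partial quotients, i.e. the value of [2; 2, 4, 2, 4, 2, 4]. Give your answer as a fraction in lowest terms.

Start with 4.
2 + 1/(4/1) = 2 + 1/4 = 9/4
4 + 1/(9/4) = 4 + 4/9 = 40/9
2 + 1/(40/9) = 2 + 9/40 = 89/40
4 + 1/(89/40) = 4 + 40/89 = 396/89
2 + 1/(396/89) = 2 + 89/396 = 881/396
2 + 1/(881/396) = 2 + 396/881 = 2158/881

2158/881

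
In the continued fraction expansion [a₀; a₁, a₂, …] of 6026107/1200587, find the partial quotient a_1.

6026107 ÷ 1200587 → quotient 5, remainder 23172
1200587 ÷ 23172 → quotient 51, remainder 18815

51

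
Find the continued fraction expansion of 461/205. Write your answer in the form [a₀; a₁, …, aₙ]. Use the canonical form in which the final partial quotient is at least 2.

Apply division with remainder until the remainder is 0:
461 = 2·205 + 51, so a_0 = 2
205 = 4·51 + 1, so a_1 = 4
51 = 51·1 + 0, so a_2 = 51

[2; 4, 51]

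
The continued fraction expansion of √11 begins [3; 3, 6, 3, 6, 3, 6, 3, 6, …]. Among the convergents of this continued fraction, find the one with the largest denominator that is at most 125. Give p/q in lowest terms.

199/60

List convergents until the denominator exceeds the bound:
a_0 = 3: 3/1  (≤ bound)
a_1 = 3: 10/3  (≤ bound)
a_2 = 6: 63/19  (≤ bound)
a_3 = 3: 199/60  (≤ bound)
a_4 = 6: 1257/379  (> 125, stop)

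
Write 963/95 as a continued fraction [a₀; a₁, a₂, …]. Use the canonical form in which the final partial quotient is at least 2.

Apply division with remainder until the remainder is 0:
⌊963/95⌋ = 10, remainder 13
⌊95/13⌋ = 7, remainder 4
⌊13/4⌋ = 3, remainder 1
⌊4/1⌋ = 4, remainder 0

[10; 7, 3, 4]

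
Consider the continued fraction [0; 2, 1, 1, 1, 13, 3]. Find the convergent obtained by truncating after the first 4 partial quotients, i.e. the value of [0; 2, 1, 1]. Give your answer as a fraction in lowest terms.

a_0 = 0: 0/1
a_1 = 2: 1/2
a_2 = 1: 1/3
a_3 = 1: 2/5

2/5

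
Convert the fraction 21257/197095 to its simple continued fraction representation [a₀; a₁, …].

[0; 9, 3, 1, 2, 11, 14, 12]

⌊21257/197095⌋ = 0, remainder 21257
⌊197095/21257⌋ = 9, remainder 5782
⌊21257/5782⌋ = 3, remainder 3911
⌊5782/3911⌋ = 1, remainder 1871
⌊3911/1871⌋ = 2, remainder 169
⌊1871/169⌋ = 11, remainder 12
⌊169/12⌋ = 14, remainder 1
⌊12/1⌋ = 12, remainder 0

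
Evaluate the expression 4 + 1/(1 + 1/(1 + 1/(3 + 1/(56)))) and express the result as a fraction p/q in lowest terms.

Compute successive convergents:
a_0 = 4: 4/1
a_1 = 1: 5/1
a_2 = 1: 9/2
a_3 = 3: 32/7
a_4 = 56: 1801/394

1801/394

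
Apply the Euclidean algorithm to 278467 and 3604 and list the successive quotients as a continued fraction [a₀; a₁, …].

[77; 3, 1, 3, 7, 2, 15]

Repeatedly divide and take the remainder:
278467 ÷ 3604 → quotient 77, remainder 959
3604 ÷ 959 → quotient 3, remainder 727
959 ÷ 727 → quotient 1, remainder 232
727 ÷ 232 → quotient 3, remainder 31
232 ÷ 31 → quotient 7, remainder 15
31 ÷ 15 → quotient 2, remainder 1
15 ÷ 1 → quotient 15, remainder 0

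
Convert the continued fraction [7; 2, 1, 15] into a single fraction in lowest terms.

Start with 15.
1 + 1/(15/1) = 1 + 1/15 = 16/15
2 + 1/(16/15) = 2 + 15/16 = 47/16
7 + 1/(47/16) = 7 + 16/47 = 345/47

345/47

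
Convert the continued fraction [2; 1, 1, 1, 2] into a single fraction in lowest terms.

21/8

Compute successive convergents:
a_0 = 2: 2/1
a_1 = 1: 3/1
a_2 = 1: 5/2
a_3 = 1: 8/3
a_4 = 2: 21/8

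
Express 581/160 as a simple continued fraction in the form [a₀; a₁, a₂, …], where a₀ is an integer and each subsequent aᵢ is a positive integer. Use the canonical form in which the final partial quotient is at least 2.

581 ÷ 160 → quotient 3, remainder 101
160 ÷ 101 → quotient 1, remainder 59
101 ÷ 59 → quotient 1, remainder 42
59 ÷ 42 → quotient 1, remainder 17
42 ÷ 17 → quotient 2, remainder 8
17 ÷ 8 → quotient 2, remainder 1
8 ÷ 1 → quotient 8, remainder 0

[3; 1, 1, 1, 2, 2, 8]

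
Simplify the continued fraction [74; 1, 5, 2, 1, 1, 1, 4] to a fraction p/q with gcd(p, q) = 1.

17663/236

Start with 4.
1 + 1/(4/1) = 1 + 1/4 = 5/4
1 + 1/(5/4) = 1 + 4/5 = 9/5
1 + 1/(9/5) = 1 + 5/9 = 14/9
2 + 1/(14/9) = 2 + 9/14 = 37/14
5 + 1/(37/14) = 5 + 14/37 = 199/37
1 + 1/(199/37) = 1 + 37/199 = 236/199
74 + 1/(236/199) = 74 + 199/236 = 17663/236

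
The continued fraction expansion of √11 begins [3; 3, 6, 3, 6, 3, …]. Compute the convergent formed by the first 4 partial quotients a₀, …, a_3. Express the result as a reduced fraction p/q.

Start with 3.
6 + 1/(3/1) = 6 + 1/3 = 19/3
3 + 1/(19/3) = 3 + 3/19 = 60/19
3 + 1/(60/19) = 3 + 19/60 = 199/60

199/60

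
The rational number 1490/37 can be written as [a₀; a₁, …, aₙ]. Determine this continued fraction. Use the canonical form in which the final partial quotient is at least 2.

[40; 3, 1, 2, 3]

1490 ÷ 37 → quotient 40, remainder 10
37 ÷ 10 → quotient 3, remainder 7
10 ÷ 7 → quotient 1, remainder 3
7 ÷ 3 → quotient 2, remainder 1
3 ÷ 1 → quotient 3, remainder 0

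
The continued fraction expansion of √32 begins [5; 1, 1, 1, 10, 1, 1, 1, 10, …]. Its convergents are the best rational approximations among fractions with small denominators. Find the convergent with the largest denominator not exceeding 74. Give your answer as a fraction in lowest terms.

a_0 = 5: 5/1  (≤ bound)
a_1 = 1: 6/1  (≤ bound)
a_2 = 1: 11/2  (≤ bound)
a_3 = 1: 17/3  (≤ bound)
a_4 = 10: 181/32  (≤ bound)
a_5 = 1: 198/35  (≤ bound)
a_6 = 1: 379/67  (≤ bound)
a_7 = 1: 577/102  (> 74, stop)

379/67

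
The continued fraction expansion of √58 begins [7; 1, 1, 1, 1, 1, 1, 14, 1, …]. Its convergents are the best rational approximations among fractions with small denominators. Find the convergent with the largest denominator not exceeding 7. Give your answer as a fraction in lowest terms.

38/5

a_0 = 7: 7/1  (≤ bound)
a_1 = 1: 8/1  (≤ bound)
a_2 = 1: 15/2  (≤ bound)
a_3 = 1: 23/3  (≤ bound)
a_4 = 1: 38/5  (≤ bound)
a_5 = 1: 61/8  (> 7, stop)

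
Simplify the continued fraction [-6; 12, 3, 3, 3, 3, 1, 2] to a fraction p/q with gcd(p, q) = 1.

-28617/4835

a_0 = -6: -6/1
a_1 = 12: -71/12
a_2 = 3: -219/37
a_3 = 3: -728/123
a_4 = 3: -2403/406
a_5 = 3: -7937/1341
a_6 = 1: -10340/1747
a_7 = 2: -28617/4835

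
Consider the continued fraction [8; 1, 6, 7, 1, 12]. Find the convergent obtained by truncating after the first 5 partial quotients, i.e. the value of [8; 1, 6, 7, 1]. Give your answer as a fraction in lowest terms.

505/57

Start with 1.
7 + 1/(1/1) = 7 + 1/1 = 8/1
6 + 1/(8/1) = 6 + 1/8 = 49/8
1 + 1/(49/8) = 1 + 8/49 = 57/49
8 + 1/(57/49) = 8 + 49/57 = 505/57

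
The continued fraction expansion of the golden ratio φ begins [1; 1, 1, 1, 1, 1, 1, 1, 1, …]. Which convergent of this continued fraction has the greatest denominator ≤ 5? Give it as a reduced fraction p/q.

a_0 = 1: 1/1  (≤ bound)
a_1 = 1: 2/1  (≤ bound)
a_2 = 1: 3/2  (≤ bound)
a_3 = 1: 5/3  (≤ bound)
a_4 = 1: 8/5  (≤ bound)
a_5 = 1: 13/8  (> 5, stop)

8/5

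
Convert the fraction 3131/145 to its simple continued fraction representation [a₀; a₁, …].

3131 ÷ 145 → quotient 21, remainder 86
145 ÷ 86 → quotient 1, remainder 59
86 ÷ 59 → quotient 1, remainder 27
59 ÷ 27 → quotient 2, remainder 5
27 ÷ 5 → quotient 5, remainder 2
5 ÷ 2 → quotient 2, remainder 1
2 ÷ 1 → quotient 2, remainder 0

[21; 1, 1, 2, 5, 2, 2]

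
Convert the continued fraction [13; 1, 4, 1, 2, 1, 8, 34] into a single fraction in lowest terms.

94804/6857

a_0 = 13: 13/1
a_1 = 1: 14/1
a_2 = 4: 69/5
a_3 = 1: 83/6
a_4 = 2: 235/17
a_5 = 1: 318/23
a_6 = 8: 2779/201
a_7 = 34: 94804/6857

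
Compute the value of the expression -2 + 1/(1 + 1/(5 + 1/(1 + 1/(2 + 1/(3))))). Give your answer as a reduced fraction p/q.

Compute successive convergents:
a_0 = -2: -2/1
a_1 = 1: -1/1
a_2 = 5: -7/6
a_3 = 1: -8/7
a_4 = 2: -23/20
a_5 = 3: -77/67

-77/67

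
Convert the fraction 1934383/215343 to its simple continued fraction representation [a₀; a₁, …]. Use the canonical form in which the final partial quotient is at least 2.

Run the Euclidean algorithm, recording each quotient:
1934383 = 8·215343 + 211639, so a_0 = 8
215343 = 1·211639 + 3704, so a_1 = 1
211639 = 57·3704 + 511, so a_2 = 57
3704 = 7·511 + 127, so a_3 = 7
511 = 4·127 + 3, so a_4 = 4
127 = 42·3 + 1, so a_5 = 42
3 = 3·1 + 0, so a_6 = 3

[8; 1, 57, 7, 4, 42, 3]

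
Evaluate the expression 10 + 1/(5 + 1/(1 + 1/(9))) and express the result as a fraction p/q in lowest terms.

600/59

Use the convergent recurrence hₖ = aₖ·hₖ₋₁ + hₖ₋₂ (and likewise for the denominators kₖ):
a_0 = 10: 10/1
a_1 = 5: 51/5
a_2 = 1: 61/6
a_3 = 9: 600/59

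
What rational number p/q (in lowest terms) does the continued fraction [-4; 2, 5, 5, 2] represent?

Build up convergents one term at a time:
a_0 = -4: -4/1
a_1 = 2: -7/2
a_2 = 5: -39/11
a_3 = 5: -202/57
a_4 = 2: -443/125

-443/125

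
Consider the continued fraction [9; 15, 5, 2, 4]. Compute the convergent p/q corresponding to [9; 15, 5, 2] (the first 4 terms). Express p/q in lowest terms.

Compute successive convergents:
a_0 = 9: 9/1
a_1 = 15: 136/15
a_2 = 5: 689/76
a_3 = 2: 1514/167

1514/167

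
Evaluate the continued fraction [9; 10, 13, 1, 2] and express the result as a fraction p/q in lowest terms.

3758/413

Starting at the tail and folding back:
Start with 2.
1 + 1/(2/1) = 1 + 1/2 = 3/2
13 + 1/(3/2) = 13 + 2/3 = 41/3
10 + 1/(41/3) = 10 + 3/41 = 413/41
9 + 1/(413/41) = 9 + 41/413 = 3758/413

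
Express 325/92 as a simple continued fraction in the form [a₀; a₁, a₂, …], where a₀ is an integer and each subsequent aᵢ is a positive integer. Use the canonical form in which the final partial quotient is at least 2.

[3; 1, 1, 7, 6]

⌊325/92⌋ = 3, remainder 49
⌊92/49⌋ = 1, remainder 43
⌊49/43⌋ = 1, remainder 6
⌊43/6⌋ = 7, remainder 1
⌊6/1⌋ = 6, remainder 0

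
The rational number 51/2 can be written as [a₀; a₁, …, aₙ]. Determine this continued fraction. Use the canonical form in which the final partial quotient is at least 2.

Repeatedly divide and take the remainder:
51 = 25·2 + 1, so a_0 = 25
2 = 2·1 + 0, so a_1 = 2

[25; 2]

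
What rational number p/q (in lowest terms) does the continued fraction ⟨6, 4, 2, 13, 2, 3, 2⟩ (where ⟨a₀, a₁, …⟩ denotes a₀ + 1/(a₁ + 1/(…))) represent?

12440/1999

a_0 = 6: 6/1
a_1 = 4: 25/4
a_2 = 2: 56/9
a_3 = 13: 753/121
a_4 = 2: 1562/251
a_5 = 3: 5439/874
a_6 = 2: 12440/1999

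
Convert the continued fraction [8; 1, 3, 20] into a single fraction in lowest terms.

Start with 20.
3 + 1/(20/1) = 3 + 1/20 = 61/20
1 + 1/(61/20) = 1 + 20/61 = 81/61
8 + 1/(81/61) = 8 + 61/81 = 709/81

709/81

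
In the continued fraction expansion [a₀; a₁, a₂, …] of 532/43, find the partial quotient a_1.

2

⌊532/43⌋ = 12, remainder 16
⌊43/16⌋ = 2, remainder 11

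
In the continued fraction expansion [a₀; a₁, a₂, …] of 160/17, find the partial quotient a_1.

Repeatedly divide and take the remainder:
160 = 9·17 + 7, so a_0 = 9
17 = 2·7 + 3, so a_1 = 2

2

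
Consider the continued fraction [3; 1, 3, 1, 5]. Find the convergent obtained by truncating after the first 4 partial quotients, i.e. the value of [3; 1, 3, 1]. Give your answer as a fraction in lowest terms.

Work from the innermost term outward:
Start with 1.
3 + 1/(1/1) = 3 + 1/1 = 4/1
1 + 1/(4/1) = 1 + 1/4 = 5/4
3 + 1/(5/4) = 3 + 4/5 = 19/5

19/5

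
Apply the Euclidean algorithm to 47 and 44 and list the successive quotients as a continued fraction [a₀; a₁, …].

[1; 14, 1, 2]

Run the Euclidean algorithm, recording each quotient:
47 = 1·44 + 3, so a_0 = 1
44 = 14·3 + 2, so a_1 = 14
3 = 1·2 + 1, so a_2 = 1
2 = 2·1 + 0, so a_3 = 2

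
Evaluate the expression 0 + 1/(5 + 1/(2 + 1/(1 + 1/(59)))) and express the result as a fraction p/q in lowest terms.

Start with 59.
1 + 1/(59/1) = 1 + 1/59 = 60/59
2 + 1/(60/59) = 2 + 59/60 = 179/60
5 + 1/(179/60) = 5 + 60/179 = 955/179
0 + 1/(955/179) = 0 + 179/955 = 179/955

179/955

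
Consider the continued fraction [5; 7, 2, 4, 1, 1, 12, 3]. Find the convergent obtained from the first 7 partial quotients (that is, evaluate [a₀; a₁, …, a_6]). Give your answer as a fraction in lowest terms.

Compute successive convergents:
a_0 = 5: 5/1
a_1 = 7: 36/7
a_2 = 2: 77/15
a_3 = 4: 344/67
a_4 = 1: 421/82
a_5 = 1: 765/149
a_6 = 12: 9601/1870

9601/1870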